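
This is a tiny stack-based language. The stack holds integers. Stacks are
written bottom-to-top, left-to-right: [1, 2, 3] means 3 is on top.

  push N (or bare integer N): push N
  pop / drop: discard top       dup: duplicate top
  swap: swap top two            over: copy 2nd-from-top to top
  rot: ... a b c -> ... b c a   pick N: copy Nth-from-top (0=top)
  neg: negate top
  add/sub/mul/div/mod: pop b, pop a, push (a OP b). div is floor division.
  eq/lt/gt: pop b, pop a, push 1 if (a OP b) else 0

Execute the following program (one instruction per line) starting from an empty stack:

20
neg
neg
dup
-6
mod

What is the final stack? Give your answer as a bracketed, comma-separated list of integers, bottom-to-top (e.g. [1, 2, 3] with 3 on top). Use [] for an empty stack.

After 'push 20': [20]
After 'neg': [-20]
After 'neg': [20]
After 'dup': [20, 20]
After 'push -6': [20, 20, -6]
After 'mod': [20, -4]

Answer: [20, -4]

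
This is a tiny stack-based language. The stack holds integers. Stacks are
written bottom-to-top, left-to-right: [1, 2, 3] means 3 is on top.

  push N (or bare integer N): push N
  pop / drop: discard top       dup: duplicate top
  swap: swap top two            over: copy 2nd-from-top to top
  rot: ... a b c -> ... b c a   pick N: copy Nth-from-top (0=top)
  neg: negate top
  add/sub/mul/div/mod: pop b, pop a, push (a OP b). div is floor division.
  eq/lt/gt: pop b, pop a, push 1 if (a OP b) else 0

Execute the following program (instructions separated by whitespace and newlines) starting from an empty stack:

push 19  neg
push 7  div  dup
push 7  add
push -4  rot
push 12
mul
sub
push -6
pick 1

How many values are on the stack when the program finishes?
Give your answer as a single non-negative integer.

Answer: 4

Derivation:
After 'push 19': stack = [19] (depth 1)
After 'neg': stack = [-19] (depth 1)
After 'push 7': stack = [-19, 7] (depth 2)
After 'div': stack = [-3] (depth 1)
After 'dup': stack = [-3, -3] (depth 2)
After 'push 7': stack = [-3, -3, 7] (depth 3)
After 'add': stack = [-3, 4] (depth 2)
After 'push -4': stack = [-3, 4, -4] (depth 3)
After 'rot': stack = [4, -4, -3] (depth 3)
After 'push 12': stack = [4, -4, -3, 12] (depth 4)
After 'mul': stack = [4, -4, -36] (depth 3)
After 'sub': stack = [4, 32] (depth 2)
After 'push -6': stack = [4, 32, -6] (depth 3)
After 'pick 1': stack = [4, 32, -6, 32] (depth 4)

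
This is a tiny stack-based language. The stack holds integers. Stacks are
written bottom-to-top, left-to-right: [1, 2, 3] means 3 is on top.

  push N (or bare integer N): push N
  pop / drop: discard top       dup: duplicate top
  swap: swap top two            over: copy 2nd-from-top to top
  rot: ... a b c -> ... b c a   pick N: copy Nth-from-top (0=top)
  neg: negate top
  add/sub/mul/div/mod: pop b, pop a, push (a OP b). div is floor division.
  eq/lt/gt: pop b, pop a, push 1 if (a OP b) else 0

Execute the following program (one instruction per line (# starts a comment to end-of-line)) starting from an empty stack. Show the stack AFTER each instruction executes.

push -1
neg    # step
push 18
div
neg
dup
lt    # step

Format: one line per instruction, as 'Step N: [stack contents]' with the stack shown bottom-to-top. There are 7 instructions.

Step 1: [-1]
Step 2: [1]
Step 3: [1, 18]
Step 4: [0]
Step 5: [0]
Step 6: [0, 0]
Step 7: [0]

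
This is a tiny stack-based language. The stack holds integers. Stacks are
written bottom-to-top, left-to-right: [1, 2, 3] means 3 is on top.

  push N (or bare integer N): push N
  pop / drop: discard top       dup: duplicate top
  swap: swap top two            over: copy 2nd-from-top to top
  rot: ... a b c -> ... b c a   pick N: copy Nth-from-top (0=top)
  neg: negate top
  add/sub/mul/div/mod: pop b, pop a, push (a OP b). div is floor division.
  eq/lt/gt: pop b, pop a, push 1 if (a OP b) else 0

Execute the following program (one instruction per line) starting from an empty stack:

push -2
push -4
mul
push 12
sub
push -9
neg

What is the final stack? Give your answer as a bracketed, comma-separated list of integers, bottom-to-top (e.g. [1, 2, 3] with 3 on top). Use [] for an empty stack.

Answer: [-4, 9]

Derivation:
After 'push -2': [-2]
After 'push -4': [-2, -4]
After 'mul': [8]
After 'push 12': [8, 12]
After 'sub': [-4]
After 'push -9': [-4, -9]
After 'neg': [-4, 9]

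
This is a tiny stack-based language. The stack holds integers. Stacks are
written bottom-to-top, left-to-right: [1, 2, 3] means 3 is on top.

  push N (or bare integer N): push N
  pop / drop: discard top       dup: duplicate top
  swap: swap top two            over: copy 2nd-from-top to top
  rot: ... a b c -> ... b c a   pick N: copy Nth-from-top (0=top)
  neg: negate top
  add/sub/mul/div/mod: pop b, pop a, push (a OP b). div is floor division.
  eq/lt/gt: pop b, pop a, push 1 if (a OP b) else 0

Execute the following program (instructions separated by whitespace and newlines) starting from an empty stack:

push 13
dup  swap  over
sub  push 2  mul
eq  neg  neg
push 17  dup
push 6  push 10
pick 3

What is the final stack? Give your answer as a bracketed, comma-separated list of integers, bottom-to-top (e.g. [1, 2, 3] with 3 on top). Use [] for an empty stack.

Answer: [0, 17, 17, 6, 10, 17]

Derivation:
After 'push 13': [13]
After 'dup': [13, 13]
After 'swap': [13, 13]
After 'over': [13, 13, 13]
After 'sub': [13, 0]
After 'push 2': [13, 0, 2]
After 'mul': [13, 0]
After 'eq': [0]
After 'neg': [0]
After 'neg': [0]
After 'push 17': [0, 17]
After 'dup': [0, 17, 17]
After 'push 6': [0, 17, 17, 6]
After 'push 10': [0, 17, 17, 6, 10]
After 'pick 3': [0, 17, 17, 6, 10, 17]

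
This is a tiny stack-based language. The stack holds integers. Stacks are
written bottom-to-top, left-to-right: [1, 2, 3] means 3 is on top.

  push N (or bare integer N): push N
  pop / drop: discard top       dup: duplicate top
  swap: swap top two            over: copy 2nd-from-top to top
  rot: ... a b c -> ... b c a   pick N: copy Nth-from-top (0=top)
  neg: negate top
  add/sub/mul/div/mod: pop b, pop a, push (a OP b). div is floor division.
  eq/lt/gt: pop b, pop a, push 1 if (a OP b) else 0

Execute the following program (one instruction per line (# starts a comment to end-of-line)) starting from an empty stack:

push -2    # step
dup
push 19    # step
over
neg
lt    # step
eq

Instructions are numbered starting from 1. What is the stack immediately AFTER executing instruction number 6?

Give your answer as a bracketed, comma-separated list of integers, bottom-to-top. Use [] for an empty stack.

Answer: [-2, -2, 0]

Derivation:
Step 1 ('push -2'): [-2]
Step 2 ('dup'): [-2, -2]
Step 3 ('push 19'): [-2, -2, 19]
Step 4 ('over'): [-2, -2, 19, -2]
Step 5 ('neg'): [-2, -2, 19, 2]
Step 6 ('lt'): [-2, -2, 0]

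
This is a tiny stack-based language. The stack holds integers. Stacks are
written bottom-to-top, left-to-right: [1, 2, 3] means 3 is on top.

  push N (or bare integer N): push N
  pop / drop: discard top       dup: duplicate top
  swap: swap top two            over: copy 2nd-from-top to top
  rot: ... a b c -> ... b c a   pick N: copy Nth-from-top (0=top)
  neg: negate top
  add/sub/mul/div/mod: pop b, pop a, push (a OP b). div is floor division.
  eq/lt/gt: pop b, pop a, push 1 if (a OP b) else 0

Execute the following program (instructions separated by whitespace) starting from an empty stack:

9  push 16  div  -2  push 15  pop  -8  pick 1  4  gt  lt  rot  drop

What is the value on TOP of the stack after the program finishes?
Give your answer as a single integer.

Answer: 1

Derivation:
After 'push 9': [9]
After 'push 16': [9, 16]
After 'div': [0]
After 'push -2': [0, -2]
After 'push 15': [0, -2, 15]
After 'pop': [0, -2]
After 'push -8': [0, -2, -8]
After 'pick 1': [0, -2, -8, -2]
After 'push 4': [0, -2, -8, -2, 4]
After 'gt': [0, -2, -8, 0]
After 'lt': [0, -2, 1]
After 'rot': [-2, 1, 0]
After 'drop': [-2, 1]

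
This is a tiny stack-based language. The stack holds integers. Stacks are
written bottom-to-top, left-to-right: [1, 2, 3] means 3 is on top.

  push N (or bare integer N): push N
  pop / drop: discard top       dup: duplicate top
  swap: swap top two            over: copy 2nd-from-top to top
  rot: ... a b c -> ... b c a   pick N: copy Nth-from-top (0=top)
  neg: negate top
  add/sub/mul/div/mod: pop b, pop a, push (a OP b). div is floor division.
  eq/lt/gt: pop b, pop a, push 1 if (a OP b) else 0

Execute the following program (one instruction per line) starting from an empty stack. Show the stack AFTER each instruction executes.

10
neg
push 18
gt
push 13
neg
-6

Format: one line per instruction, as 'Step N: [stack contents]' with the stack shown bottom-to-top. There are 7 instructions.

Step 1: [10]
Step 2: [-10]
Step 3: [-10, 18]
Step 4: [0]
Step 5: [0, 13]
Step 6: [0, -13]
Step 7: [0, -13, -6]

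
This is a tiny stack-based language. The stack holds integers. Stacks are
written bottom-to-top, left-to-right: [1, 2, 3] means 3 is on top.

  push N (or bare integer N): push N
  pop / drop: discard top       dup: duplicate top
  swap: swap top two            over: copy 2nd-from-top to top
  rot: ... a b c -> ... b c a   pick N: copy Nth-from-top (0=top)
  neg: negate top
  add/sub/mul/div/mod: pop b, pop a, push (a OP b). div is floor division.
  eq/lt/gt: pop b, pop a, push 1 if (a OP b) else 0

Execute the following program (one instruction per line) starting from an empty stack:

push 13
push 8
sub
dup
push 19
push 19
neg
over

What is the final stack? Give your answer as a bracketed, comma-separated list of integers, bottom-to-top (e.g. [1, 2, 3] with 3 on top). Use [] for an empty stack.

Answer: [5, 5, 19, -19, 19]

Derivation:
After 'push 13': [13]
After 'push 8': [13, 8]
After 'sub': [5]
After 'dup': [5, 5]
After 'push 19': [5, 5, 19]
After 'push 19': [5, 5, 19, 19]
After 'neg': [5, 5, 19, -19]
After 'over': [5, 5, 19, -19, 19]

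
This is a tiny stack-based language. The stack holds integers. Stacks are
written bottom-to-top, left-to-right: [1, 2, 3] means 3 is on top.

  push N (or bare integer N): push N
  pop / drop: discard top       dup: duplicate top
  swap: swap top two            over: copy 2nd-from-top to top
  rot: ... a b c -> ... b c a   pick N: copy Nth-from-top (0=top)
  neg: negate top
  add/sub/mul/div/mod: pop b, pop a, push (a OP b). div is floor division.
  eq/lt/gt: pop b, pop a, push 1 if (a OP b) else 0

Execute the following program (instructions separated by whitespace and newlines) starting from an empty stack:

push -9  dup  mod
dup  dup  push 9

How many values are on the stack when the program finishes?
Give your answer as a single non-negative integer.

After 'push -9': stack = [-9] (depth 1)
After 'dup': stack = [-9, -9] (depth 2)
After 'mod': stack = [0] (depth 1)
After 'dup': stack = [0, 0] (depth 2)
After 'dup': stack = [0, 0, 0] (depth 3)
After 'push 9': stack = [0, 0, 0, 9] (depth 4)

Answer: 4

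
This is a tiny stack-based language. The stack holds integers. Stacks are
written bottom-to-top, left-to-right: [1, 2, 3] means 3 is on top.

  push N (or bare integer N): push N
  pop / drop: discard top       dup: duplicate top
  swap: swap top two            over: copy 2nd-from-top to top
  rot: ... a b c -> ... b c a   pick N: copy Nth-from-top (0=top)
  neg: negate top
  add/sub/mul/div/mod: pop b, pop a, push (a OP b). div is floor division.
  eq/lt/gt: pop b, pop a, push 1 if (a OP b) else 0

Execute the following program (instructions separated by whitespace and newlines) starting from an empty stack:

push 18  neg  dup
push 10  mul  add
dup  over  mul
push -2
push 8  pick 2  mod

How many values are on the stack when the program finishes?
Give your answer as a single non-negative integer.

After 'push 18': stack = [18] (depth 1)
After 'neg': stack = [-18] (depth 1)
After 'dup': stack = [-18, -18] (depth 2)
After 'push 10': stack = [-18, -18, 10] (depth 3)
After 'mul': stack = [-18, -180] (depth 2)
After 'add': stack = [-198] (depth 1)
After 'dup': stack = [-198, -198] (depth 2)
After 'over': stack = [-198, -198, -198] (depth 3)
After 'mul': stack = [-198, 39204] (depth 2)
After 'push -2': stack = [-198, 39204, -2] (depth 3)
After 'push 8': stack = [-198, 39204, -2, 8] (depth 4)
After 'pick 2': stack = [-198, 39204, -2, 8, 39204] (depth 5)
After 'mod': stack = [-198, 39204, -2, 8] (depth 4)

Answer: 4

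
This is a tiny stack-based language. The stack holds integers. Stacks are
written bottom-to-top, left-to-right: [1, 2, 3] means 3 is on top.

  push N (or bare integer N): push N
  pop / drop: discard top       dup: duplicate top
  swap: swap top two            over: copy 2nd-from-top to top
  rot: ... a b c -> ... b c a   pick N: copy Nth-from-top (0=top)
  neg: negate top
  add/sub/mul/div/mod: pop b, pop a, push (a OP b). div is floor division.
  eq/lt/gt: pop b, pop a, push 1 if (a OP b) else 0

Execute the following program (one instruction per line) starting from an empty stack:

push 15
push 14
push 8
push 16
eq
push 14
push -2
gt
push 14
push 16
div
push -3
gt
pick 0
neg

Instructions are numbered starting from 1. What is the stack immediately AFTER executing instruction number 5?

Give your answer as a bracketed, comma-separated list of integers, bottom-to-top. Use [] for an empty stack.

Step 1 ('push 15'): [15]
Step 2 ('push 14'): [15, 14]
Step 3 ('push 8'): [15, 14, 8]
Step 4 ('push 16'): [15, 14, 8, 16]
Step 5 ('eq'): [15, 14, 0]

Answer: [15, 14, 0]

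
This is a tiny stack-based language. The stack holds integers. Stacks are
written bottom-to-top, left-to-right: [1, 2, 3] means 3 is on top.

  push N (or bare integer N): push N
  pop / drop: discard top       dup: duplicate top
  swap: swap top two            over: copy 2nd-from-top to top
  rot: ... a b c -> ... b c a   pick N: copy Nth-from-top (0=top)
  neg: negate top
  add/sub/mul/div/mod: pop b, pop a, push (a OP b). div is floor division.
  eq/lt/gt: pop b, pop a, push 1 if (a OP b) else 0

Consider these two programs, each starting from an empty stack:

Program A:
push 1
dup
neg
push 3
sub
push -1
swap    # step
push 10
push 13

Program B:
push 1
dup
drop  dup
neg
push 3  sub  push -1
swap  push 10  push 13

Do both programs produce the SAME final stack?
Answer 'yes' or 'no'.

Program A trace:
  After 'push 1': [1]
  After 'dup': [1, 1]
  After 'neg': [1, -1]
  After 'push 3': [1, -1, 3]
  After 'sub': [1, -4]
  After 'push -1': [1, -4, -1]
  After 'swap': [1, -1, -4]
  After 'push 10': [1, -1, -4, 10]
  After 'push 13': [1, -1, -4, 10, 13]
Program A final stack: [1, -1, -4, 10, 13]

Program B trace:
  After 'push 1': [1]
  After 'dup': [1, 1]
  After 'drop': [1]
  After 'dup': [1, 1]
  After 'neg': [1, -1]
  After 'push 3': [1, -1, 3]
  After 'sub': [1, -4]
  After 'push -1': [1, -4, -1]
  After 'swap': [1, -1, -4]
  After 'push 10': [1, -1, -4, 10]
  After 'push 13': [1, -1, -4, 10, 13]
Program B final stack: [1, -1, -4, 10, 13]
Same: yes

Answer: yes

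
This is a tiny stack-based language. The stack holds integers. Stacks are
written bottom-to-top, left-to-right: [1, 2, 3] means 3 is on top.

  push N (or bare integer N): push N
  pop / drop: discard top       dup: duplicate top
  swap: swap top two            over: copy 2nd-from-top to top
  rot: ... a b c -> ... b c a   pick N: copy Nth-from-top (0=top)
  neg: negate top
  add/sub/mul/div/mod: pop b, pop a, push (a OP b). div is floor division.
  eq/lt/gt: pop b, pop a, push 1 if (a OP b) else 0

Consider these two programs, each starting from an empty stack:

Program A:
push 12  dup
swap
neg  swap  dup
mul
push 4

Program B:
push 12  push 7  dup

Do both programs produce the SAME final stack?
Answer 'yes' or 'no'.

Program A trace:
  After 'push 12': [12]
  After 'dup': [12, 12]
  After 'swap': [12, 12]
  After 'neg': [12, -12]
  After 'swap': [-12, 12]
  After 'dup': [-12, 12, 12]
  After 'mul': [-12, 144]
  After 'push 4': [-12, 144, 4]
Program A final stack: [-12, 144, 4]

Program B trace:
  After 'push 12': [12]
  After 'push 7': [12, 7]
  After 'dup': [12, 7, 7]
Program B final stack: [12, 7, 7]
Same: no

Answer: no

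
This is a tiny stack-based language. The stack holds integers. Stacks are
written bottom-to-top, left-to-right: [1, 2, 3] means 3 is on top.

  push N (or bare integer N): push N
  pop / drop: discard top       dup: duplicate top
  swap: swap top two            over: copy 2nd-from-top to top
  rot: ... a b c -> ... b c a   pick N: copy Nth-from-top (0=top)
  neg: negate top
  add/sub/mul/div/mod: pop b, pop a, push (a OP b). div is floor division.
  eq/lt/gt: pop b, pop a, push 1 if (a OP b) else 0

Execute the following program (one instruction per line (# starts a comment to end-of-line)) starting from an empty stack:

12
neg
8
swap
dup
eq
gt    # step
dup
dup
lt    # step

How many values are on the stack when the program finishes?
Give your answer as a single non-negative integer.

Answer: 2

Derivation:
After 'push 12': stack = [12] (depth 1)
After 'neg': stack = [-12] (depth 1)
After 'push 8': stack = [-12, 8] (depth 2)
After 'swap': stack = [8, -12] (depth 2)
After 'dup': stack = [8, -12, -12] (depth 3)
After 'eq': stack = [8, 1] (depth 2)
After 'gt': stack = [1] (depth 1)
After 'dup': stack = [1, 1] (depth 2)
After 'dup': stack = [1, 1, 1] (depth 3)
After 'lt': stack = [1, 0] (depth 2)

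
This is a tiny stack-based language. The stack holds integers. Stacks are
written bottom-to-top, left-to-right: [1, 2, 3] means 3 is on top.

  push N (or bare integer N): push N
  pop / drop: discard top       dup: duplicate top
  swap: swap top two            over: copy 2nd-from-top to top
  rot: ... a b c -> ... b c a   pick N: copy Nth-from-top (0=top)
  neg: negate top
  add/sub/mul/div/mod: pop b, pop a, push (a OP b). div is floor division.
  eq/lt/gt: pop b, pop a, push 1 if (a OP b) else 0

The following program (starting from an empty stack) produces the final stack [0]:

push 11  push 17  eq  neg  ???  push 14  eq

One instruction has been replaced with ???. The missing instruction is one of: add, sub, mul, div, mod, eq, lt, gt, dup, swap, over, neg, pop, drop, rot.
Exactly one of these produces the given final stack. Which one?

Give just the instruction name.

Stack before ???: [0]
Stack after ???:  [0]
The instruction that transforms [0] -> [0] is: neg

Answer: neg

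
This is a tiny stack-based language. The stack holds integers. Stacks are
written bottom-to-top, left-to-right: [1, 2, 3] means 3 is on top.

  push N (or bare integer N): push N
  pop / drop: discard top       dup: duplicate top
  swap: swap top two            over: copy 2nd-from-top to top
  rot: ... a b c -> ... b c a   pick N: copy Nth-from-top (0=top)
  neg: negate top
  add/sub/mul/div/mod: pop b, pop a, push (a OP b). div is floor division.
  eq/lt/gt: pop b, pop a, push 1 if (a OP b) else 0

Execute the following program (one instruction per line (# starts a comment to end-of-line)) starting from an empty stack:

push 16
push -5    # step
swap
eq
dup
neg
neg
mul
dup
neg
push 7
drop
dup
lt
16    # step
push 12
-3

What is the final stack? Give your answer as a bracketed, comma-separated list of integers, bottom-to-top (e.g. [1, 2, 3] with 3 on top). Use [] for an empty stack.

Answer: [0, 0, 16, 12, -3]

Derivation:
After 'push 16': [16]
After 'push -5': [16, -5]
After 'swap': [-5, 16]
After 'eq': [0]
After 'dup': [0, 0]
After 'neg': [0, 0]
After 'neg': [0, 0]
After 'mul': [0]
After 'dup': [0, 0]
After 'neg': [0, 0]
After 'push 7': [0, 0, 7]
After 'drop': [0, 0]
After 'dup': [0, 0, 0]
After 'lt': [0, 0]
After 'push 16': [0, 0, 16]
After 'push 12': [0, 0, 16, 12]
After 'push -3': [0, 0, 16, 12, -3]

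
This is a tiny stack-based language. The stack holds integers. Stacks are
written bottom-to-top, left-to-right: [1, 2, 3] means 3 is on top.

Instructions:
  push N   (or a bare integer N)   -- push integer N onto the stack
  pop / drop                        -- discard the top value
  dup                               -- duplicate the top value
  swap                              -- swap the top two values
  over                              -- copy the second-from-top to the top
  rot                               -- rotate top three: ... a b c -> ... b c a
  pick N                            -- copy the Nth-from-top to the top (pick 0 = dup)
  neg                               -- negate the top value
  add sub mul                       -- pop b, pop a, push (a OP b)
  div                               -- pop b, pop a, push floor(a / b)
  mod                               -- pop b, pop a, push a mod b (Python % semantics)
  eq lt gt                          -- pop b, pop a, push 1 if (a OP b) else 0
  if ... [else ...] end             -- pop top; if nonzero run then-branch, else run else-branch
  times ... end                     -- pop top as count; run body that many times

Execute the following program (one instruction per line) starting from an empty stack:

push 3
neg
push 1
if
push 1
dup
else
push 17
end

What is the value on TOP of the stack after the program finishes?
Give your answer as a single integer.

After 'push 3': [3]
After 'neg': [-3]
After 'push 1': [-3, 1]
After 'if': [-3]
After 'push 1': [-3, 1]
After 'dup': [-3, 1, 1]

Answer: 1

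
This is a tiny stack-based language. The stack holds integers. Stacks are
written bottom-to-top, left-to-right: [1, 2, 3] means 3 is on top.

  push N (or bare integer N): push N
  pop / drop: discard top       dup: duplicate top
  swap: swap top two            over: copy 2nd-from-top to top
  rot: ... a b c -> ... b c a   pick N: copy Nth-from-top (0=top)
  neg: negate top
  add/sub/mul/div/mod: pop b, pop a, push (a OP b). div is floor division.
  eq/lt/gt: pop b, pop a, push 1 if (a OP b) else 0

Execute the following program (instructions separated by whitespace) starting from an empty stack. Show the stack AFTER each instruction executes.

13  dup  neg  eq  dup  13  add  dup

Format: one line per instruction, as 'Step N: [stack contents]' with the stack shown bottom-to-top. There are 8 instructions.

Step 1: [13]
Step 2: [13, 13]
Step 3: [13, -13]
Step 4: [0]
Step 5: [0, 0]
Step 6: [0, 0, 13]
Step 7: [0, 13]
Step 8: [0, 13, 13]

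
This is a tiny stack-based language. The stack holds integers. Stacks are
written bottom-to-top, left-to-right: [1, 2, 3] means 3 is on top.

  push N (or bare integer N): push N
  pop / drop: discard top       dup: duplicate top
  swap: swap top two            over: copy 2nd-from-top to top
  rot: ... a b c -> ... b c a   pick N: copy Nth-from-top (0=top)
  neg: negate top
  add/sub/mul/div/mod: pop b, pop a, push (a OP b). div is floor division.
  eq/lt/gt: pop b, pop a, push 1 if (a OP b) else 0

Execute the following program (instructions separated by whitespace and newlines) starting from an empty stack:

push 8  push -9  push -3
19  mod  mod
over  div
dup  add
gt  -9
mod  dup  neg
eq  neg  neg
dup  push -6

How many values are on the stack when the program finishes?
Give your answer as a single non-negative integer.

After 'push 8': stack = [8] (depth 1)
After 'push -9': stack = [8, -9] (depth 2)
After 'push -3': stack = [8, -9, -3] (depth 3)
After 'push 19': stack = [8, -9, -3, 19] (depth 4)
After 'mod': stack = [8, -9, 16] (depth 3)
After 'mod': stack = [8, 7] (depth 2)
After 'over': stack = [8, 7, 8] (depth 3)
After 'div': stack = [8, 0] (depth 2)
After 'dup': stack = [8, 0, 0] (depth 3)
After 'add': stack = [8, 0] (depth 2)
After 'gt': stack = [1] (depth 1)
After 'push -9': stack = [1, -9] (depth 2)
After 'mod': stack = [-8] (depth 1)
After 'dup': stack = [-8, -8] (depth 2)
After 'neg': stack = [-8, 8] (depth 2)
After 'eq': stack = [0] (depth 1)
After 'neg': stack = [0] (depth 1)
After 'neg': stack = [0] (depth 1)
After 'dup': stack = [0, 0] (depth 2)
After 'push -6': stack = [0, 0, -6] (depth 3)

Answer: 3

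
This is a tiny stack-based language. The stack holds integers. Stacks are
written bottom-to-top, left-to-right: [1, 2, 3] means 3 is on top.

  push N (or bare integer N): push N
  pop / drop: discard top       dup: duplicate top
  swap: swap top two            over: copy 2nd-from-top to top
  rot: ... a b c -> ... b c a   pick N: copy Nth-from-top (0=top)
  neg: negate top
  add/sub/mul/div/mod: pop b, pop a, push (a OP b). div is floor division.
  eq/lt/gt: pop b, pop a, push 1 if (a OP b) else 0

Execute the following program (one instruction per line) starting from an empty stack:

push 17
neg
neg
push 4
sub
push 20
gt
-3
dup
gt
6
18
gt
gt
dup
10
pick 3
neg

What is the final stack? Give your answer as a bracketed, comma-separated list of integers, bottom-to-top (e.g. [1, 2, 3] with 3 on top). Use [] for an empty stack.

Answer: [0, 0, 0, 10, 0]

Derivation:
After 'push 17': [17]
After 'neg': [-17]
After 'neg': [17]
After 'push 4': [17, 4]
After 'sub': [13]
After 'push 20': [13, 20]
After 'gt': [0]
After 'push -3': [0, -3]
After 'dup': [0, -3, -3]
After 'gt': [0, 0]
After 'push 6': [0, 0, 6]
After 'push 18': [0, 0, 6, 18]
After 'gt': [0, 0, 0]
After 'gt': [0, 0]
After 'dup': [0, 0, 0]
After 'push 10': [0, 0, 0, 10]
After 'pick 3': [0, 0, 0, 10, 0]
After 'neg': [0, 0, 0, 10, 0]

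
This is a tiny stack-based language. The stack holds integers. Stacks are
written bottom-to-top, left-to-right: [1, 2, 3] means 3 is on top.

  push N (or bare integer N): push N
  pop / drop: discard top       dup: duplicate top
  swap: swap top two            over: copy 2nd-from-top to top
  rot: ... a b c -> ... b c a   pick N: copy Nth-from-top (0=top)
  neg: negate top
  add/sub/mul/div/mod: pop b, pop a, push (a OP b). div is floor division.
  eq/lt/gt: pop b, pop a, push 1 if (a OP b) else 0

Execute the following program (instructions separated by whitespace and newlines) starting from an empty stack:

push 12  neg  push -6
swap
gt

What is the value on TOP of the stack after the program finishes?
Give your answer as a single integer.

Answer: 1

Derivation:
After 'push 12': [12]
After 'neg': [-12]
After 'push -6': [-12, -6]
After 'swap': [-6, -12]
After 'gt': [1]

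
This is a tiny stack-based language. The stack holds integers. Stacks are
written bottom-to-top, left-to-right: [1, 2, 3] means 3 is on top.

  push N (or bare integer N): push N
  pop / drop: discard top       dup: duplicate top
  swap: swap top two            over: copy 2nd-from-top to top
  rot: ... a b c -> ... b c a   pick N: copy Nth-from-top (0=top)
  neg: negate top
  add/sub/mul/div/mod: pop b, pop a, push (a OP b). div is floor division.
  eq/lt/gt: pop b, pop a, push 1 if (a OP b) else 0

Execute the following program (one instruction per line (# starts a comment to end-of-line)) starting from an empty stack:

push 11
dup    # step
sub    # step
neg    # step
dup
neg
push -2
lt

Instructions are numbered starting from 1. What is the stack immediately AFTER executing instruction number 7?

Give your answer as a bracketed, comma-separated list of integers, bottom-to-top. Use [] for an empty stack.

Step 1 ('push 11'): [11]
Step 2 ('dup'): [11, 11]
Step 3 ('sub'): [0]
Step 4 ('neg'): [0]
Step 5 ('dup'): [0, 0]
Step 6 ('neg'): [0, 0]
Step 7 ('push -2'): [0, 0, -2]

Answer: [0, 0, -2]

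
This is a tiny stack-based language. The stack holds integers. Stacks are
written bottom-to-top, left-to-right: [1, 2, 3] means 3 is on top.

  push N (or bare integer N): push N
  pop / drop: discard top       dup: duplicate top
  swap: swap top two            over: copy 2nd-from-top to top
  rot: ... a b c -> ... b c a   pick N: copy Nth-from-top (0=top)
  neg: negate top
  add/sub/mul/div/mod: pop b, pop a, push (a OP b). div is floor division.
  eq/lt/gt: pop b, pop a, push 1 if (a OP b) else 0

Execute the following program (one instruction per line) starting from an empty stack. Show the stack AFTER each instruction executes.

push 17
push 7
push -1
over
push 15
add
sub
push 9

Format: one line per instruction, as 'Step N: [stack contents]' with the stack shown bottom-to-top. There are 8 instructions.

Step 1: [17]
Step 2: [17, 7]
Step 3: [17, 7, -1]
Step 4: [17, 7, -1, 7]
Step 5: [17, 7, -1, 7, 15]
Step 6: [17, 7, -1, 22]
Step 7: [17, 7, -23]
Step 8: [17, 7, -23, 9]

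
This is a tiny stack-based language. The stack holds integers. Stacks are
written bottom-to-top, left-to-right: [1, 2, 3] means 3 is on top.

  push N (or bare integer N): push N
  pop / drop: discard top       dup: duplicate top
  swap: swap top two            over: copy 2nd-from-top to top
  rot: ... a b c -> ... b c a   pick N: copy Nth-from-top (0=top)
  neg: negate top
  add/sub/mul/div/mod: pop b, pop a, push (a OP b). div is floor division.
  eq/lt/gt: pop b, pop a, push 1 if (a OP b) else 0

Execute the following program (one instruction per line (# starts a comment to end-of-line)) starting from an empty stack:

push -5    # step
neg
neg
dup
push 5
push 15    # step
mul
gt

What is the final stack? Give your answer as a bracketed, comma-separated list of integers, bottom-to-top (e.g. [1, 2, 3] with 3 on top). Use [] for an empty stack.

After 'push -5': [-5]
After 'neg': [5]
After 'neg': [-5]
After 'dup': [-5, -5]
After 'push 5': [-5, -5, 5]
After 'push 15': [-5, -5, 5, 15]
After 'mul': [-5, -5, 75]
After 'gt': [-5, 0]

Answer: [-5, 0]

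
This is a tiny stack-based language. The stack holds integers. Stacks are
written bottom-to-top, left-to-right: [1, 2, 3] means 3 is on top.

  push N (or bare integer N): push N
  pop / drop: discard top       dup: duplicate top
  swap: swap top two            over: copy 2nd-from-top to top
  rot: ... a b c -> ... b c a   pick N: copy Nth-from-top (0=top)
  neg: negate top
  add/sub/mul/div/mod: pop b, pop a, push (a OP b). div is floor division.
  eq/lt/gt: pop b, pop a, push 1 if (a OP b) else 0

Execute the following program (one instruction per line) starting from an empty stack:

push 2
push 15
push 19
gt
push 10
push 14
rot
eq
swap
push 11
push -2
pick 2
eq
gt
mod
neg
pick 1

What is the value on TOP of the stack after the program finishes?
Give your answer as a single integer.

After 'push 2': [2]
After 'push 15': [2, 15]
After 'push 19': [2, 15, 19]
After 'gt': [2, 0]
After 'push 10': [2, 0, 10]
After 'push 14': [2, 0, 10, 14]
After 'rot': [2, 10, 14, 0]
After 'eq': [2, 10, 0]
After 'swap': [2, 0, 10]
After 'push 11': [2, 0, 10, 11]
After 'push -2': [2, 0, 10, 11, -2]
After 'pick 2': [2, 0, 10, 11, -2, 10]
After 'eq': [2, 0, 10, 11, 0]
After 'gt': [2, 0, 10, 1]
After 'mod': [2, 0, 0]
After 'neg': [2, 0, 0]
After 'pick 1': [2, 0, 0, 0]

Answer: 0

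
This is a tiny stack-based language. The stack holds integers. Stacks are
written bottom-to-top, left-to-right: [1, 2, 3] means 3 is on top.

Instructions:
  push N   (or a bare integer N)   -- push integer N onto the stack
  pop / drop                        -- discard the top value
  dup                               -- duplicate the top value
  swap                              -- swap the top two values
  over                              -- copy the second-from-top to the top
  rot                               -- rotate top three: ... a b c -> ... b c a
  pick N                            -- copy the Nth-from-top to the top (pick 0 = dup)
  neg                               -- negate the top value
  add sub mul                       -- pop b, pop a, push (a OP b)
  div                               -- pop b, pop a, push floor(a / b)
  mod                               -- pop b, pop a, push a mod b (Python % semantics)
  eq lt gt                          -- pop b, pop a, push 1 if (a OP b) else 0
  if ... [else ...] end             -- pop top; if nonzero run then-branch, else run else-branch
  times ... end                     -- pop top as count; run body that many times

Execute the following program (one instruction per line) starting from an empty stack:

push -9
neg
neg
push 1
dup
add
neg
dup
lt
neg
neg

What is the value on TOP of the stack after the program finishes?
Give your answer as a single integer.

After 'push -9': [-9]
After 'neg': [9]
After 'neg': [-9]
After 'push 1': [-9, 1]
After 'dup': [-9, 1, 1]
After 'add': [-9, 2]
After 'neg': [-9, -2]
After 'dup': [-9, -2, -2]
After 'lt': [-9, 0]
After 'neg': [-9, 0]
After 'neg': [-9, 0]

Answer: 0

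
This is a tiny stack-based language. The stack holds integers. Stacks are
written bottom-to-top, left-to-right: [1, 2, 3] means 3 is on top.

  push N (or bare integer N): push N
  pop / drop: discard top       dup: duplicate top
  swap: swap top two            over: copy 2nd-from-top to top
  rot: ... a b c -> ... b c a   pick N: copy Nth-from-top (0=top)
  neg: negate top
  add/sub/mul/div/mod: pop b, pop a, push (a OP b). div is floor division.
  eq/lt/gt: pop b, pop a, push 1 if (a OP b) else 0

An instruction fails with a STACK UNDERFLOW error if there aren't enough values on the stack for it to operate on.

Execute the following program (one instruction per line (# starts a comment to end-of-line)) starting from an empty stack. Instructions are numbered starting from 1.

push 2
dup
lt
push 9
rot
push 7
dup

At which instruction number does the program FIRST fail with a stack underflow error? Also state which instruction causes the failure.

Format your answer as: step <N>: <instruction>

Answer: step 5: rot

Derivation:
Step 1 ('push 2'): stack = [2], depth = 1
Step 2 ('dup'): stack = [2, 2], depth = 2
Step 3 ('lt'): stack = [0], depth = 1
Step 4 ('push 9'): stack = [0, 9], depth = 2
Step 5 ('rot'): needs 3 value(s) but depth is 2 — STACK UNDERFLOW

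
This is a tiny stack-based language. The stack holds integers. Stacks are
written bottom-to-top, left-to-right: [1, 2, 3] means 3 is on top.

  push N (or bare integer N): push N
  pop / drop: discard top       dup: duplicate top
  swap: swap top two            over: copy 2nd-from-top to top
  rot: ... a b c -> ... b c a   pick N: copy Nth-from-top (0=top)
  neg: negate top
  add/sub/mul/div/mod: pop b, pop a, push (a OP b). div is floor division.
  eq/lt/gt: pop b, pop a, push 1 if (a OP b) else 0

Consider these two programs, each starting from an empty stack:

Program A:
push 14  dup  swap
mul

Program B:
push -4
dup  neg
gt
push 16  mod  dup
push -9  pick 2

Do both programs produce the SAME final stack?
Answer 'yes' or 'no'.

Answer: no

Derivation:
Program A trace:
  After 'push 14': [14]
  After 'dup': [14, 14]
  After 'swap': [14, 14]
  After 'mul': [196]
Program A final stack: [196]

Program B trace:
  After 'push -4': [-4]
  After 'dup': [-4, -4]
  After 'neg': [-4, 4]
  After 'gt': [0]
  After 'push 16': [0, 16]
  After 'mod': [0]
  After 'dup': [0, 0]
  After 'push -9': [0, 0, -9]
  After 'pick 2': [0, 0, -9, 0]
Program B final stack: [0, 0, -9, 0]
Same: no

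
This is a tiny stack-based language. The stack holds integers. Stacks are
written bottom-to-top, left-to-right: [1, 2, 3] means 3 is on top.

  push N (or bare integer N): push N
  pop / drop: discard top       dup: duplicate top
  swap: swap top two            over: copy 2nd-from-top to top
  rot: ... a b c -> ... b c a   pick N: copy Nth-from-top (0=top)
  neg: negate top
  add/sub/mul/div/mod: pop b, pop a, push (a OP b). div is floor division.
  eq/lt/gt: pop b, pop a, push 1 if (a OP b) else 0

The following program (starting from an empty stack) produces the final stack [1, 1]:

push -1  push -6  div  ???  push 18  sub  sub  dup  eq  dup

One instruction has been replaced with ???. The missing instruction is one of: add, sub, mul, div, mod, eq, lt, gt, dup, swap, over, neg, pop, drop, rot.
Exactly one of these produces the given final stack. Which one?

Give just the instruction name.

Answer: dup

Derivation:
Stack before ???: [0]
Stack after ???:  [0, 0]
The instruction that transforms [0] -> [0, 0] is: dup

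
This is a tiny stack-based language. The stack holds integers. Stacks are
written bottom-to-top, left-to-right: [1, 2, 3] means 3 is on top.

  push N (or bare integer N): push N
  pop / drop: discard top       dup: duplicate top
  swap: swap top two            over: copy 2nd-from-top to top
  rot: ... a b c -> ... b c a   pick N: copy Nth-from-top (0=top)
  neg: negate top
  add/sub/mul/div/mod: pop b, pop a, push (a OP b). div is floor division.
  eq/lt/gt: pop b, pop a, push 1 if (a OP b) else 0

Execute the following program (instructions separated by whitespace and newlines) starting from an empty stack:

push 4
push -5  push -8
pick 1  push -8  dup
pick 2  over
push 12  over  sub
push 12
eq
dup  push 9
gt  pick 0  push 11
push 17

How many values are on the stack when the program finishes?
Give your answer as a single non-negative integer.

Answer: 13

Derivation:
After 'push 4': stack = [4] (depth 1)
After 'push -5': stack = [4, -5] (depth 2)
After 'push -8': stack = [4, -5, -8] (depth 3)
After 'pick 1': stack = [4, -5, -8, -5] (depth 4)
After 'push -8': stack = [4, -5, -8, -5, -8] (depth 5)
After 'dup': stack = [4, -5, -8, -5, -8, -8] (depth 6)
After 'pick 2': stack = [4, -5, -8, -5, -8, -8, -5] (depth 7)
After 'over': stack = [4, -5, -8, -5, -8, -8, -5, -8] (depth 8)
After 'push 12': stack = [4, -5, -8, -5, -8, -8, -5, -8, 12] (depth 9)
After 'over': stack = [4, -5, -8, -5, -8, -8, -5, -8, 12, -8] (depth 10)
After 'sub': stack = [4, -5, -8, -5, -8, -8, -5, -8, 20] (depth 9)
After 'push 12': stack = [4, -5, -8, -5, -8, -8, -5, -8, 20, 12] (depth 10)
After 'eq': stack = [4, -5, -8, -5, -8, -8, -5, -8, 0] (depth 9)
After 'dup': stack = [4, -5, -8, -5, -8, -8, -5, -8, 0, 0] (depth 10)
After 'push 9': stack = [4, -5, -8, -5, -8, -8, -5, -8, 0, 0, 9] (depth 11)
After 'gt': stack = [4, -5, -8, -5, -8, -8, -5, -8, 0, 0] (depth 10)
After 'pick 0': stack = [4, -5, -8, -5, -8, -8, -5, -8, 0, 0, 0] (depth 11)
After 'push 11': stack = [4, -5, -8, -5, -8, -8, -5, -8, 0, 0, 0, 11] (depth 12)
After 'push 17': stack = [4, -5, -8, -5, -8, -8, -5, -8, 0, 0, 0, 11, 17] (depth 13)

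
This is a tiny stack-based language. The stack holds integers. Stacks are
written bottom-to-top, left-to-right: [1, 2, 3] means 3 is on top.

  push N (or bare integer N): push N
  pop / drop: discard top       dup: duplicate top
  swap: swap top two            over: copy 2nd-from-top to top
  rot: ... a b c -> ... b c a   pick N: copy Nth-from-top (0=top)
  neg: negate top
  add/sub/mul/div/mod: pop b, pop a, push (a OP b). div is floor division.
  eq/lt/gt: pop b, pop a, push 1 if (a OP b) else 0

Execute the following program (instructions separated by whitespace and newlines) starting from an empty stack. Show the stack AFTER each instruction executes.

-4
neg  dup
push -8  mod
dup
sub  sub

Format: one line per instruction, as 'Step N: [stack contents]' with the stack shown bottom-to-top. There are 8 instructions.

Step 1: [-4]
Step 2: [4]
Step 3: [4, 4]
Step 4: [4, 4, -8]
Step 5: [4, -4]
Step 6: [4, -4, -4]
Step 7: [4, 0]
Step 8: [4]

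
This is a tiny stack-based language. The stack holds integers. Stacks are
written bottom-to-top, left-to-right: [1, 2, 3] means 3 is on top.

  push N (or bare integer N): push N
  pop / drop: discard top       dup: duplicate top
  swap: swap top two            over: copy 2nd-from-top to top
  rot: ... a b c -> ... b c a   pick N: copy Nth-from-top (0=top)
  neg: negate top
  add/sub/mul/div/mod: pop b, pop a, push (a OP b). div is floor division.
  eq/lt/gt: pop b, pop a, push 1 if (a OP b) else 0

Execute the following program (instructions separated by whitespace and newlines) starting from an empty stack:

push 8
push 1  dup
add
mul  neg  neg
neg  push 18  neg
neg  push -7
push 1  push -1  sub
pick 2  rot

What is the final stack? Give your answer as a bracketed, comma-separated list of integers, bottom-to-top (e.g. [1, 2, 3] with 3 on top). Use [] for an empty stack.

After 'push 8': [8]
After 'push 1': [8, 1]
After 'dup': [8, 1, 1]
After 'add': [8, 2]
After 'mul': [16]
After 'neg': [-16]
After 'neg': [16]
After 'neg': [-16]
After 'push 18': [-16, 18]
After 'neg': [-16, -18]
After 'neg': [-16, 18]
After 'push -7': [-16, 18, -7]
After 'push 1': [-16, 18, -7, 1]
After 'push -1': [-16, 18, -7, 1, -1]
After 'sub': [-16, 18, -7, 2]
After 'pick 2': [-16, 18, -7, 2, 18]
After 'rot': [-16, 18, 2, 18, -7]

Answer: [-16, 18, 2, 18, -7]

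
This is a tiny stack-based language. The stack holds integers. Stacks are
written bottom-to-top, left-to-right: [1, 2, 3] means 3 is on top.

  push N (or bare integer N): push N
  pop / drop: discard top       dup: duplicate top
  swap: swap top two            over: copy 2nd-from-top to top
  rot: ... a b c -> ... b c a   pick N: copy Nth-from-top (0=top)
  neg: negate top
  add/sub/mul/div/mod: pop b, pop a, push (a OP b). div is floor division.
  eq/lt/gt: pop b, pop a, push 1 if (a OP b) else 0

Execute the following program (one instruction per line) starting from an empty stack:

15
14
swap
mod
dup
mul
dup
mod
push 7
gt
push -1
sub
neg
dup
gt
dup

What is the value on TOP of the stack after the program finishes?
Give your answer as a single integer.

After 'push 15': [15]
After 'push 14': [15, 14]
After 'swap': [14, 15]
After 'mod': [14]
After 'dup': [14, 14]
After 'mul': [196]
After 'dup': [196, 196]
After 'mod': [0]
After 'push 7': [0, 7]
After 'gt': [0]
After 'push -1': [0, -1]
After 'sub': [1]
After 'neg': [-1]
After 'dup': [-1, -1]
After 'gt': [0]
After 'dup': [0, 0]

Answer: 0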